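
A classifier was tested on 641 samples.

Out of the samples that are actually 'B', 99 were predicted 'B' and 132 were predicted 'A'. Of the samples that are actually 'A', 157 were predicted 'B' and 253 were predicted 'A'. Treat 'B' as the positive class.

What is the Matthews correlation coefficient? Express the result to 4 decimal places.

0.0447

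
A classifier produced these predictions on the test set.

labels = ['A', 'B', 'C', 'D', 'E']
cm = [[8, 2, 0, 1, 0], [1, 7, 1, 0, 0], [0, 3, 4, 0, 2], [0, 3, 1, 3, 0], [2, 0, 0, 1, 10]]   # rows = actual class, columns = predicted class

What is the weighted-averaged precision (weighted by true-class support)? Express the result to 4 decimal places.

0.6782

Per-class precision (TP/(TP+FP)):
  A: TP=8, FP=1+0+0+2=3 → 8/11 = 0.72727
  B: TP=7, FP=2+3+3+0=8 → 7/15 = 0.46667
  C: TP=4, FP=0+1+1+0=2 → 4/6 = 0.66667
  D: TP=3, FP=1+0+0+1=2 → 3/5 = 0.60000
  E: TP=10, FP=0+0+2+0=2 → 10/12 = 0.83333
Weighted-precision = Σ (supportᵢ/N)·precisionᵢ with N=49: (11/49)·0.72727 + (9/49)·0.46667 + (9/49)·0.66667 + (7/49)·0.60000 + (13/49)·0.83333 = 0.6782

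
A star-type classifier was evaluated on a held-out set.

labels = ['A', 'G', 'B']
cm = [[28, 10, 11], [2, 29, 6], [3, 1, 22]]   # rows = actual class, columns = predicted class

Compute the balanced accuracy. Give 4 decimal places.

0.7338

Balanced accuracy = mean of per-class recall.
  A: recall = 28/49 = 0.57143
  G: recall = 29/37 = 0.78378
  B: recall = 22/26 = 0.84615
Mean = (0.57143 + 0.78378 + 0.84615) / 3 = 0.7338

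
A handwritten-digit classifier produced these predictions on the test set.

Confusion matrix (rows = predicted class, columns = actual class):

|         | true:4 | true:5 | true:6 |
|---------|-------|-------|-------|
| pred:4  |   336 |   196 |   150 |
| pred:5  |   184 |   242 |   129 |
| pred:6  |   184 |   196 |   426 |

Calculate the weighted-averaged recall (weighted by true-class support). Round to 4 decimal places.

Per-class recall (TP/(TP+FN)):
  4: TP=336, FN=184+184=368 → 336/704 = 0.47727
  5: TP=242, FN=196+196=392 → 242/634 = 0.38170
  6: TP=426, FN=150+129=279 → 426/705 = 0.60426
Weighted-recall = Σ (supportᵢ/N)·recallᵢ with N=2043: (704/2043)·0.47727 + (634/2043)·0.38170 + (705/2043)·0.60426 = 0.4914

0.4914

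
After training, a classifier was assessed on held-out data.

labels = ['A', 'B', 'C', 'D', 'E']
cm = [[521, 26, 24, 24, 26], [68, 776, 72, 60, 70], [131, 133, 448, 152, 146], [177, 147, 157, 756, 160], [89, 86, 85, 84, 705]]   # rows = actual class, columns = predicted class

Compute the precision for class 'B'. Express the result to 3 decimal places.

One-vs-rest for 'B': TP = diagonal; FP = other classes predicted 'B'; FN = 'B' predicted as other.
precision = TP/(TP+FP).
B: TP=776, FP=26+133+147+86=392 → 776/1168 = 0.6644

0.664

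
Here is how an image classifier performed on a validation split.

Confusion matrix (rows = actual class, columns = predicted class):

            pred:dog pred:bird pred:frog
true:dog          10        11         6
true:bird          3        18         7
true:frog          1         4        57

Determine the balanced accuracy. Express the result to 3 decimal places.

0.644

Balanced accuracy = mean of per-class recall.
  dog: recall = 10/27 = 0.3704
  bird: recall = 18/28 = 0.6429
  frog: recall = 57/62 = 0.9194
Mean = (0.3704 + 0.6429 + 0.9194) / 3 = 0.644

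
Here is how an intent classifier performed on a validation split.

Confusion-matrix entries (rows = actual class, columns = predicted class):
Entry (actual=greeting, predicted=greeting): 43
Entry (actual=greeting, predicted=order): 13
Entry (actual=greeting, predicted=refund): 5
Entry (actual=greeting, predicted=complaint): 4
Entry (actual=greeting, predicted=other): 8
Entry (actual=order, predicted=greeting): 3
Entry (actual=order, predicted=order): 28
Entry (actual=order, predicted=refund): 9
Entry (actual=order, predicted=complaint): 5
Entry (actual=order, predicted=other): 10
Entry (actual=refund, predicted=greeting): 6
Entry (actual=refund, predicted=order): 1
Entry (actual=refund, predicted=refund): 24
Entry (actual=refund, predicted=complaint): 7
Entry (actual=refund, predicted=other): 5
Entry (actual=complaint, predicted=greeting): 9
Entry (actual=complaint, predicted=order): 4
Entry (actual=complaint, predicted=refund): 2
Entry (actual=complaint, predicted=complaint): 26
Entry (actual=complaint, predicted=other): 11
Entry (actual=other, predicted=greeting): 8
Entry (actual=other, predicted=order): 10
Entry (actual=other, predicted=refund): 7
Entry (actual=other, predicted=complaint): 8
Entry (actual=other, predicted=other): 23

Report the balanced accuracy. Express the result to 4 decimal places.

Balanced accuracy = mean of per-class recall.
  greeting: recall = 43/73 = 0.58904
  order: recall = 28/55 = 0.50909
  refund: recall = 24/43 = 0.55814
  complaint: recall = 26/52 = 0.50000
  other: recall = 23/56 = 0.41071
Mean = (0.58904 + 0.50909 + 0.55814 + 0.50000 + 0.41071) / 5 = 0.5134

0.5134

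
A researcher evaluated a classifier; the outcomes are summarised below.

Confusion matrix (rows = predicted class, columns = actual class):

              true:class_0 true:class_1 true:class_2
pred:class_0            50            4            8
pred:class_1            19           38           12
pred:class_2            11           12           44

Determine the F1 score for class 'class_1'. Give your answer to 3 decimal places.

0.618

Take TP from the diagonal, FP from the rest of the 'class_1' prediction marginal, FN from the rest of the 'class_1' actual marginal.
F1 score = 2·TP/(2·TP+FP+FN).
class_1: TP=38, FP=19+12=31, FN=4+12=16 → 76/123 = 0.6179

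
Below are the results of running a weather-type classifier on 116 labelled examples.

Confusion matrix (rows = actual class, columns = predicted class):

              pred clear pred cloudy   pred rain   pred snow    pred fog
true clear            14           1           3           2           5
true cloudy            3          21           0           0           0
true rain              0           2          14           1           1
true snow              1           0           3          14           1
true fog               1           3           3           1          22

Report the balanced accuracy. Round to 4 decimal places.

0.7366

Balanced accuracy = mean of per-class recall.
  clear: recall = 14/25 = 0.56000
  cloudy: recall = 21/24 = 0.87500
  rain: recall = 14/18 = 0.77778
  snow: recall = 14/19 = 0.73684
  fog: recall = 22/30 = 0.73333
Mean = (0.56000 + 0.87500 + 0.77778 + 0.73684 + 0.73333) / 5 = 0.7366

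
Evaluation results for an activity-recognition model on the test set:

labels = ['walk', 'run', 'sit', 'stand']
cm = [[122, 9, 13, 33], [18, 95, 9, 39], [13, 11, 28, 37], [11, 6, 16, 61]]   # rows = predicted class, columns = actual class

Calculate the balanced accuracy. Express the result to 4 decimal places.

0.5780

Balanced accuracy = mean of per-class recall.
  walk: recall = 122/164 = 0.74390
  run: recall = 95/121 = 0.78512
  sit: recall = 28/66 = 0.42424
  stand: recall = 61/170 = 0.35882
Mean = (0.74390 + 0.78512 + 0.42424 + 0.35882) / 4 = 0.5780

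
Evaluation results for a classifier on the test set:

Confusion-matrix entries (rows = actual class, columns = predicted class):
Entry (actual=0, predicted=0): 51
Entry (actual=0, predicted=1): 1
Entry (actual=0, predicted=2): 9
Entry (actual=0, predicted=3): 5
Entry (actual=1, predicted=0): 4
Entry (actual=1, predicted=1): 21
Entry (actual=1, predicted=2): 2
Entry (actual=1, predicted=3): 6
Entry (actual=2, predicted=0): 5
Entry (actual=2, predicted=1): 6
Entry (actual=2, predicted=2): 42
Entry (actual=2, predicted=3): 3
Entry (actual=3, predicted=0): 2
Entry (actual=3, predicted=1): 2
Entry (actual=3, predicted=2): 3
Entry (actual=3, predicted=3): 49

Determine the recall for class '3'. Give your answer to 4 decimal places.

0.8750

One-vs-rest for '3': TP = diagonal; FP = other classes predicted '3'; FN = '3' predicted as other.
recall = TP/(TP+FN).
3: TP=49, FN=2+2+3=7 → 49/56 = 0.87500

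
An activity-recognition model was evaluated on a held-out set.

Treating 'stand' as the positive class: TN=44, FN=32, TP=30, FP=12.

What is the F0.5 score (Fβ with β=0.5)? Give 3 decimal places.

0.652

Fβ = (1+β²)·TP / ((1+β²)·TP + β²·FN + FP), with β²=1/4
= 1.25·30 / (1.25·30 + 0.25·32 + 12) = 0.652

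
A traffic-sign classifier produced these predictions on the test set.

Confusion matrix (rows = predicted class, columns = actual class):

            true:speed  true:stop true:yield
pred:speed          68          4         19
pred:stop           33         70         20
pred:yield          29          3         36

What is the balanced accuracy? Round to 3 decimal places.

0.637

Balanced accuracy = mean of per-class recall.
  speed: recall = 68/130 = 0.5231
  stop: recall = 70/77 = 0.9091
  yield: recall = 36/75 = 0.4800
Mean = (0.5231 + 0.9091 + 0.4800) / 3 = 0.637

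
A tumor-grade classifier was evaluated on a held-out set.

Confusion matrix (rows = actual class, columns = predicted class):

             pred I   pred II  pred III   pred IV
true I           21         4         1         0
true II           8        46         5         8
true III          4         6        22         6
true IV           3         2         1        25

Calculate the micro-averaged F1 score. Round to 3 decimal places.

Micro-averaging pools counts across classes: ΣTP=114, ΣFP=48, ΣFN=48.
Micro-F1 score = 2·TP/(2·TP+FP+FN) on pooled counts = 0.704 (equals overall accuracy in single-label multiclass).

0.704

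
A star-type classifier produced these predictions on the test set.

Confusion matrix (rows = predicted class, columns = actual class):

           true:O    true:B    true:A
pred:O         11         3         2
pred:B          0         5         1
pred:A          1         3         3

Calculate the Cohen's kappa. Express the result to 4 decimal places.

Observed agreement pₒ = trace/N = 19/29 = 0.65517
Expected agreement pₑ = Σ (rowᵢ·colᵢ)/N² = (12·16 + 11·6 + 6·7)/29² = 0.35672
κ = (pₒ − pₑ)/(1 − pₑ) = (0.65517 − 0.35672)/(1 − 0.35672) = 0.4640

0.4640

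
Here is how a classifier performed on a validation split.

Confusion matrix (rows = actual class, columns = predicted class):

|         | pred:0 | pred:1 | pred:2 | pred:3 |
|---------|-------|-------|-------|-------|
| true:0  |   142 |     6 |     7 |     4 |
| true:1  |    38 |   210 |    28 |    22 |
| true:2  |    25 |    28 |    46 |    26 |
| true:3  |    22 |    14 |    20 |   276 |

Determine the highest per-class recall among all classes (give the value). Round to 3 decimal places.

Per-class recall (TP/(TP+FN)):
  0: TP=142, FN=6+7+4=17 → 142/159 = 0.8931
  1: TP=210, FN=38+28+22=88 → 210/298 = 0.7047
  2: TP=46, FN=25+28+26=79 → 46/125 = 0.3680
  3: TP=276, FN=22+14+20=56 → 276/332 = 0.8313
Highest is class '0' with recall = 0.893.

0.893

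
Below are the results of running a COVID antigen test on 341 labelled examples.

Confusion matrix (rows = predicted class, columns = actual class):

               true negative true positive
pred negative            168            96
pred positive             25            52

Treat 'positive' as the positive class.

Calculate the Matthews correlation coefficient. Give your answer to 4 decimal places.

0.2629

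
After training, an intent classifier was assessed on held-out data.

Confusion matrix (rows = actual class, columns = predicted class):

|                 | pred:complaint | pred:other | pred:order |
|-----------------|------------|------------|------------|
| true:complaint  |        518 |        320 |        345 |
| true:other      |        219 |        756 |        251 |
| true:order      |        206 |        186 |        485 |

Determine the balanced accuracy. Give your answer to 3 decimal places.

0.536

Balanced accuracy = mean of per-class recall.
  complaint: recall = 518/1183 = 0.4379
  other: recall = 756/1226 = 0.6166
  order: recall = 485/877 = 0.5530
Mean = (0.4379 + 0.6166 + 0.5530) / 3 = 0.536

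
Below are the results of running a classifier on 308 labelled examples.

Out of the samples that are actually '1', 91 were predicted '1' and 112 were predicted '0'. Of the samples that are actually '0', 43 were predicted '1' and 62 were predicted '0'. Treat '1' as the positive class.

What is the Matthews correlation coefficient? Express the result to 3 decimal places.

0.037

MCC = (TP·TN − FP·FN) / √((TP+FP)(TP+FN)(TN+FP)(TN+FN))
Numerator = 91·62 − 43·112 = 826
Denominator = √(134·203·105·174) = √496980540 = 22293.0604
MCC = 826 / 22293.0604 = 0.037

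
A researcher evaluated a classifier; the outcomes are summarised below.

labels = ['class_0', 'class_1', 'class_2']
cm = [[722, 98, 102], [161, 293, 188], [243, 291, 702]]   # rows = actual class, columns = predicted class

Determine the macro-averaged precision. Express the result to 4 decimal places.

0.5928

Per-class precision (TP/(TP+FP)):
  class_0: TP=722, FP=161+243=404 → 722/1126 = 0.64121
  class_1: TP=293, FP=98+291=389 → 293/682 = 0.42962
  class_2: TP=702, FP=102+188=290 → 702/992 = 0.70766
Macro-precision = mean = (0.64121 + 0.42962 + 0.70766) / 3 = 0.5928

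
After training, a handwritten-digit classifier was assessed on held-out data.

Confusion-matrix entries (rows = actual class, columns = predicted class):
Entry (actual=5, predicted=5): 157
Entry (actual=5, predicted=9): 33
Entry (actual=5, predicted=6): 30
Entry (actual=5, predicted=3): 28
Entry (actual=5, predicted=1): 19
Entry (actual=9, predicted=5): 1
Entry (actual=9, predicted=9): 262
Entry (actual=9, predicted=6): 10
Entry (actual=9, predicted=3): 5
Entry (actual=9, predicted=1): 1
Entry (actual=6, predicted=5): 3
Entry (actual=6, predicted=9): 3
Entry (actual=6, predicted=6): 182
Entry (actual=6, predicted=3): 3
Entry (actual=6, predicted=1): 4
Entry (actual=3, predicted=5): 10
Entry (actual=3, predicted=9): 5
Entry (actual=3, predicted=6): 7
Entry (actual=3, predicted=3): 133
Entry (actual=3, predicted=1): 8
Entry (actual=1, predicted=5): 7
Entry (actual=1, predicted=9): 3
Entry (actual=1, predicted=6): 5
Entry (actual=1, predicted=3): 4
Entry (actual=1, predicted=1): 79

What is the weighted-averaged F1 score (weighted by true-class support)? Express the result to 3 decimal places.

0.805

Per-class F1 score (2·TP/(2·TP+FP+FN)):
  5: TP=157, FP=1+3+10+7=21, FN=33+30+28+19=110 → 314/445 = 0.7056
  9: TP=262, FP=33+3+5+3=44, FN=1+10+5+1=17 → 524/585 = 0.8957
  6: TP=182, FP=30+10+7+5=52, FN=3+3+3+4=13 → 364/429 = 0.8485
  3: TP=133, FP=28+5+3+4=40, FN=10+5+7+8=30 → 266/336 = 0.7917
  1: TP=79, FP=19+1+4+8=32, FN=7+3+5+4=19 → 158/209 = 0.7560
Weighted-F1 score = Σ (supportᵢ/N)·F1 scoreᵢ with N=1002: (267/1002)·0.7056 + (279/1002)·0.8957 + (195/1002)·0.8485 + (163/1002)·0.7917 + (98/1002)·0.7560 = 0.805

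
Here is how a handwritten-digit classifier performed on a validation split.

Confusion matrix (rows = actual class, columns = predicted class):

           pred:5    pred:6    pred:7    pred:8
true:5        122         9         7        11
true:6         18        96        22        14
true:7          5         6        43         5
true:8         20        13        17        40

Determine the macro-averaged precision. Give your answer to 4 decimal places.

Per-class precision (TP/(TP+FP)):
  5: TP=122, FP=18+5+20=43 → 122/165 = 0.73939
  6: TP=96, FP=9+6+13=28 → 96/124 = 0.77419
  7: TP=43, FP=7+22+17=46 → 43/89 = 0.48315
  8: TP=40, FP=11+14+5=30 → 40/70 = 0.57143
Macro-precision = mean = (0.73939 + 0.77419 + 0.48315 + 0.57143) / 4 = 0.6420

0.6420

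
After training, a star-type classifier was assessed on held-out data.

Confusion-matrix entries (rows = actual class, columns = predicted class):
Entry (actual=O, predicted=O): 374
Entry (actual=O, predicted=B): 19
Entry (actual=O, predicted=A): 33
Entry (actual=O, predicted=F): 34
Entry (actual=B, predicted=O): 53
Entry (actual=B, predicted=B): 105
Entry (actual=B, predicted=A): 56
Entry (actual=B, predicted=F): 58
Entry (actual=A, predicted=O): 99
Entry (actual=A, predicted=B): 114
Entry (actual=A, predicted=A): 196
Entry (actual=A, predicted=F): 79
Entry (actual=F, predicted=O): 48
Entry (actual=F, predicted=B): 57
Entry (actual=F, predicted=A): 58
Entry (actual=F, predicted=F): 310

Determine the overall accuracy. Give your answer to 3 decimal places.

0.582

Accuracy = trace / total = (374+105+196+310=985) / 1693 = 985/1693 = 0.582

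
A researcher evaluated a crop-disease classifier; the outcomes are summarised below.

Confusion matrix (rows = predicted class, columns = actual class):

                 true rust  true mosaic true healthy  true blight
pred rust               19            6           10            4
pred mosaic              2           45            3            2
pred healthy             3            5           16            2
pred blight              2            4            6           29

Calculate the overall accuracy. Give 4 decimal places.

0.6899

Accuracy = trace / total = (19+45+16+29=109) / 158 = 109/158 = 0.6899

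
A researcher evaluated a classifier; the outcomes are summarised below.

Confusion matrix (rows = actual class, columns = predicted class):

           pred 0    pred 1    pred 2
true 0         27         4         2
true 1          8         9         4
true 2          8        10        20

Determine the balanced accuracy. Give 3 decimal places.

0.591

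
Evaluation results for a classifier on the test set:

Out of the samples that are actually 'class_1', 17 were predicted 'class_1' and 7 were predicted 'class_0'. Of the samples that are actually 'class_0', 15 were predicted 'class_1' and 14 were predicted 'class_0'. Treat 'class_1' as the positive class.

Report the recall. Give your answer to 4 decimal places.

0.7083

Recall = TP/(TP+FN) = 17/(17+7) = 17/24 = 0.7083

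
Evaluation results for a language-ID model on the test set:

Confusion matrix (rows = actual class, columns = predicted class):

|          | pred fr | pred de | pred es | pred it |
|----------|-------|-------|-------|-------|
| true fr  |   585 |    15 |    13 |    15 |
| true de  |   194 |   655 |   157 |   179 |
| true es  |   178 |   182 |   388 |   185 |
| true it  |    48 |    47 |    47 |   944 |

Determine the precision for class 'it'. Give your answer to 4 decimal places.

Take TP from the diagonal, FP from the rest of the 'it' prediction marginal, FN from the rest of the 'it' actual marginal.
precision = TP/(TP+FP).
it: TP=944, FP=15+179+185=379 → 944/1323 = 0.71353

0.7135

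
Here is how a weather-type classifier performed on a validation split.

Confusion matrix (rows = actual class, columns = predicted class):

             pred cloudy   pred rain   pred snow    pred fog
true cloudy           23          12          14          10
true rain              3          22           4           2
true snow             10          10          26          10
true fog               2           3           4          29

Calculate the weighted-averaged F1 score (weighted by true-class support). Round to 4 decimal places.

Per-class F1 score (2·TP/(2·TP+FP+FN)):
  cloudy: TP=23, FP=3+10+2=15, FN=12+14+10=36 → 46/97 = 0.47423
  rain: TP=22, FP=12+10+3=25, FN=3+4+2=9 → 44/78 = 0.56410
  snow: TP=26, FP=14+4+4=22, FN=10+10+10=30 → 52/104 = 0.50000
  fog: TP=29, FP=10+2+10=22, FN=2+3+4=9 → 58/89 = 0.65169
Weighted-F1 score = Σ (supportᵢ/N)·F1 scoreᵢ with N=184: (59/184)·0.47423 + (31/184)·0.56410 + (56/184)·0.50000 + (38/184)·0.65169 = 0.5339

0.5339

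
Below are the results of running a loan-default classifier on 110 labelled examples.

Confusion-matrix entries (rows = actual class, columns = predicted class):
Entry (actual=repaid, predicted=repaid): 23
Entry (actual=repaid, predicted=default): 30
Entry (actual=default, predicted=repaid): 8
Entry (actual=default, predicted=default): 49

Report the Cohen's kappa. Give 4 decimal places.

Observed agreement pₒ = trace/N = 72/110 = 0.65455
Expected agreement pₑ = Σ (rowᵢ·colᵢ)/N² = (53·31 + 57·79)/110² = 0.50793
κ = (pₒ − pₑ)/(1 − pₑ) = (0.65455 − 0.50793)/(1 − 0.50793) = 0.2980

0.2980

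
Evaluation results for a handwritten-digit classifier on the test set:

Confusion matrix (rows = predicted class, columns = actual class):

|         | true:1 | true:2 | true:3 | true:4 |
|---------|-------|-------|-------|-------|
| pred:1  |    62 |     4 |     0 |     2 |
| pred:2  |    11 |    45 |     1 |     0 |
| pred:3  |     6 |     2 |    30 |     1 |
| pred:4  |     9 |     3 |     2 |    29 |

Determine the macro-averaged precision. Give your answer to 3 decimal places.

0.786

Per-class precision (TP/(TP+FP)):
  1: TP=62, FP=4+0+2=6 → 62/68 = 0.9118
  2: TP=45, FP=11+1+0=12 → 45/57 = 0.7895
  3: TP=30, FP=6+2+1=9 → 30/39 = 0.7692
  4: TP=29, FP=9+3+2=14 → 29/43 = 0.6744
Macro-precision = mean = (0.9118 + 0.7895 + 0.7692 + 0.6744) / 4 = 0.786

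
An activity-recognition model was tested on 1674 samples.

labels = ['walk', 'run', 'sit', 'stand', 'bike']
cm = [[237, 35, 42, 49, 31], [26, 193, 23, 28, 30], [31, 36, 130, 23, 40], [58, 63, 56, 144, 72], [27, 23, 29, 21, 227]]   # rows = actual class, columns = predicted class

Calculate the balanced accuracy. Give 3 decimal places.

Balanced accuracy = mean of per-class recall.
  walk: recall = 237/394 = 0.6015
  run: recall = 193/300 = 0.6433
  sit: recall = 130/260 = 0.5000
  stand: recall = 144/393 = 0.3664
  bike: recall = 227/327 = 0.6942
Mean = (0.6015 + 0.6433 + 0.5000 + 0.3664 + 0.6942) / 5 = 0.561

0.561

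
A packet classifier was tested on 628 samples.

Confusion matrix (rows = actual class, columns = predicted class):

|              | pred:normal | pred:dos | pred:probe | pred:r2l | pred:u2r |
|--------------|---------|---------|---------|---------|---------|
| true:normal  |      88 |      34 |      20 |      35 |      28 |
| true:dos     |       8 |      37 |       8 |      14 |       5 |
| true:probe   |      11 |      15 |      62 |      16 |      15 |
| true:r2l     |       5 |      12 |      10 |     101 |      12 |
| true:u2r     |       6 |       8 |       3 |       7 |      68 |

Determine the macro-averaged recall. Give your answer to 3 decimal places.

0.585

Per-class recall (TP/(TP+FN)):
  normal: TP=88, FN=34+20+35+28=117 → 88/205 = 0.4293
  dos: TP=37, FN=8+8+14+5=35 → 37/72 = 0.5139
  probe: TP=62, FN=11+15+16+15=57 → 62/119 = 0.5210
  r2l: TP=101, FN=5+12+10+12=39 → 101/140 = 0.7214
  u2r: TP=68, FN=6+8+3+7=24 → 68/92 = 0.7391
Macro-recall = mean = (0.4293 + 0.5139 + 0.5210 + 0.7214 + 0.7391) / 5 = 0.585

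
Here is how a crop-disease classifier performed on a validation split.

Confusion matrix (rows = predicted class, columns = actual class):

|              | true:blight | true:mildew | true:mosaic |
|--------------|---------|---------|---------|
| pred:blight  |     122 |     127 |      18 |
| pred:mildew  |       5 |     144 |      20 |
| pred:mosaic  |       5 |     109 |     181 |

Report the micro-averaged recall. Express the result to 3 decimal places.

0.611

Micro-averaging pools counts across classes: ΣTP=447, ΣFP=284, ΣFN=284.
Micro-recall = TP/(TP+FN) on pooled counts = 0.611 (equals overall accuracy in single-label multiclass).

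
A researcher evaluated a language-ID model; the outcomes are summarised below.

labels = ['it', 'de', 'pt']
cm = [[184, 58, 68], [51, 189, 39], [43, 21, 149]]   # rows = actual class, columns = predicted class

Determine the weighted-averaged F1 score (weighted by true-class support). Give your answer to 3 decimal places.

0.651

Per-class F1 score (2·TP/(2·TP+FP+FN)):
  it: TP=184, FP=51+43=94, FN=58+68=126 → 368/588 = 0.6259
  de: TP=189, FP=58+21=79, FN=51+39=90 → 378/547 = 0.6910
  pt: TP=149, FP=68+39=107, FN=43+21=64 → 298/469 = 0.6354
Weighted-F1 score = Σ (supportᵢ/N)·F1 scoreᵢ with N=802: (310/802)·0.6259 + (279/802)·0.6910 + (213/802)·0.6354 = 0.651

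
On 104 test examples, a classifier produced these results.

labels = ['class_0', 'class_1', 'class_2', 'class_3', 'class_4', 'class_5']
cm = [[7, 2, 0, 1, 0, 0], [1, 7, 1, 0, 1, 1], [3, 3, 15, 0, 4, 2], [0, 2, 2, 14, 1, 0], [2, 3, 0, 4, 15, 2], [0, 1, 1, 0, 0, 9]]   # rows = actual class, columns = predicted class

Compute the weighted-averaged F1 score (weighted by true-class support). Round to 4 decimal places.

Per-class F1 score (2·TP/(2·TP+FP+FN)):
  class_0: TP=7, FP=1+3+0+2+0=6, FN=2+0+1+0+0=3 → 14/23 = 0.60870
  class_1: TP=7, FP=2+3+2+3+1=11, FN=1+1+0+1+1=4 → 14/29 = 0.48276
  class_2: TP=15, FP=0+1+2+0+1=4, FN=3+3+0+4+2=12 → 30/46 = 0.65217
  class_3: TP=14, FP=1+0+0+4+0=5, FN=0+2+2+1+0=5 → 28/38 = 0.73684
  class_4: TP=15, FP=0+1+4+1+0=6, FN=2+3+0+4+2=11 → 30/47 = 0.63830
  class_5: TP=9, FP=0+1+2+0+2=5, FN=0+1+1+0+0=2 → 18/25 = 0.72000
Weighted-F1 score = Σ (supportᵢ/N)·F1 scoreᵢ with N=104: (10/104)·0.60870 + (11/104)·0.48276 + (27/104)·0.65217 + (19/104)·0.73684 + (26/104)·0.63830 + (11/104)·0.72000 = 0.6492

0.6492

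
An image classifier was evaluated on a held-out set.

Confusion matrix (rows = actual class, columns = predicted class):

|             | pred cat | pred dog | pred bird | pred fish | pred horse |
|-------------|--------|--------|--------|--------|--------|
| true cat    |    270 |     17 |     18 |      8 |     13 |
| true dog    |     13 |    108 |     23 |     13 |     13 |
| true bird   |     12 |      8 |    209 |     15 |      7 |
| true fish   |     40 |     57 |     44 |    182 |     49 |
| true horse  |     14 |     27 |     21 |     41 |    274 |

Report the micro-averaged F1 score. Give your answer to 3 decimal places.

Micro-averaging pools counts across classes: ΣTP=1043, ΣFP=453, ΣFN=453.
Micro-F1 score = 2·TP/(2·TP+FP+FN) on pooled counts = 0.697 (equals overall accuracy in single-label multiclass).

0.697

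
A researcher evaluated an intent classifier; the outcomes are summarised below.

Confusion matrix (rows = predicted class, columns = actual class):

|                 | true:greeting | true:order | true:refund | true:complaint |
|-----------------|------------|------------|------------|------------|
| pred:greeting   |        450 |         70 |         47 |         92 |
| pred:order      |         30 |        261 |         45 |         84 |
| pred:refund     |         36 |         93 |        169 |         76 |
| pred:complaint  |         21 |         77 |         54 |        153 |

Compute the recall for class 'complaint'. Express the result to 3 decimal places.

recall = TP/(TP+FN).
complaint: TP=153, FN=92+84+76=252 → 153/405 = 0.3778

0.378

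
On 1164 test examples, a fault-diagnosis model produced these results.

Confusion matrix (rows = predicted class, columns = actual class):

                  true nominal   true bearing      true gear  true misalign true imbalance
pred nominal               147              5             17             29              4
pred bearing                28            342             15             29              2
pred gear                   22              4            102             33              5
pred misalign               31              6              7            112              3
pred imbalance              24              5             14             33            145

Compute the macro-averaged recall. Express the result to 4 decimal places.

0.7145

Per-class recall (TP/(TP+FN)):
  nominal: TP=147, FN=28+22+31+24=105 → 147/252 = 0.58333
  bearing: TP=342, FN=5+4+6+5=20 → 342/362 = 0.94475
  gear: TP=102, FN=17+15+7+14=53 → 102/155 = 0.65806
  misalign: TP=112, FN=29+29+33+33=124 → 112/236 = 0.47458
  imbalance: TP=145, FN=4+2+5+3=14 → 145/159 = 0.91195
Macro-recall = mean = (0.58333 + 0.94475 + 0.65806 + 0.47458 + 0.91195) / 5 = 0.7145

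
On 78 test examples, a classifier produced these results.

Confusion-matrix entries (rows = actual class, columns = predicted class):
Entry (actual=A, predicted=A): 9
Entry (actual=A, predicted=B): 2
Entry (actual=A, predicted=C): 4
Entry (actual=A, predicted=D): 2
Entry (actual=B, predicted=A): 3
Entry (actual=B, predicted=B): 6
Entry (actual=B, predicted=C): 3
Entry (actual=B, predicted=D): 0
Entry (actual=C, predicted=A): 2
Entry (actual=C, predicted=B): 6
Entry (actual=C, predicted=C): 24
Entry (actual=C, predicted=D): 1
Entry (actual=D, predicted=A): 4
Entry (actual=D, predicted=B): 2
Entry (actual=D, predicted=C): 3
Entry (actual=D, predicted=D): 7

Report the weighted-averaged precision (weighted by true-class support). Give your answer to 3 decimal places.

0.609

Per-class precision (TP/(TP+FP)):
  A: TP=9, FP=3+2+4=9 → 9/18 = 0.5000
  B: TP=6, FP=2+6+2=10 → 6/16 = 0.3750
  C: TP=24, FP=4+3+3=10 → 24/34 = 0.7059
  D: TP=7, FP=2+0+1=3 → 7/10 = 0.7000
Weighted-precision = Σ (supportᵢ/N)·precisionᵢ with N=78: (17/78)·0.5000 + (12/78)·0.3750 + (33/78)·0.7059 + (16/78)·0.7000 = 0.609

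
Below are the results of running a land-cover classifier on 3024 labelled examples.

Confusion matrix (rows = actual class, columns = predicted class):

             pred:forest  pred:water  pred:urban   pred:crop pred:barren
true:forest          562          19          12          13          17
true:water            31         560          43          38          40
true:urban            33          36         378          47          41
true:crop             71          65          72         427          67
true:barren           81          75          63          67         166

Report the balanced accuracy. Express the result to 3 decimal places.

0.674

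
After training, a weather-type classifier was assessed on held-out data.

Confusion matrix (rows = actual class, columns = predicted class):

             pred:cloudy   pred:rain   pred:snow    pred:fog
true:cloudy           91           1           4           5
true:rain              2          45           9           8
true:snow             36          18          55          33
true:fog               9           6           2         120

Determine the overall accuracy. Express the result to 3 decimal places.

0.700

Accuracy = trace / total = (91+45+55+120=311) / 444 = 311/444 = 0.700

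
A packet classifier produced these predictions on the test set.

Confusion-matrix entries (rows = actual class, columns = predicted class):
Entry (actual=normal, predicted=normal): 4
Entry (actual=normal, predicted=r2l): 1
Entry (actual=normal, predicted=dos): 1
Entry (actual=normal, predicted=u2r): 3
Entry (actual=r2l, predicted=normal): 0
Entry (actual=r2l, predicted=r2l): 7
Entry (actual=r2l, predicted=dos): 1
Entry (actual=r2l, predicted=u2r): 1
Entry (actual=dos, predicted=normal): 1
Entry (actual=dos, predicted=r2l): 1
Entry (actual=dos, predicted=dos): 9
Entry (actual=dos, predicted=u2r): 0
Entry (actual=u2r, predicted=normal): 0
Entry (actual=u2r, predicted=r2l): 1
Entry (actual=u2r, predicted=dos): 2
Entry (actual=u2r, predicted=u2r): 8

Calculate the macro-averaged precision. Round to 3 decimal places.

Per-class precision (TP/(TP+FP)):
  normal: TP=4, FP=0+1+0=1 → 4/5 = 0.8000
  r2l: TP=7, FP=1+1+1=3 → 7/10 = 0.7000
  dos: TP=9, FP=1+1+2=4 → 9/13 = 0.6923
  u2r: TP=8, FP=3+1+0=4 → 8/12 = 0.6667
Macro-precision = mean = (0.8000 + 0.7000 + 0.6923 + 0.6667) / 4 = 0.715

0.715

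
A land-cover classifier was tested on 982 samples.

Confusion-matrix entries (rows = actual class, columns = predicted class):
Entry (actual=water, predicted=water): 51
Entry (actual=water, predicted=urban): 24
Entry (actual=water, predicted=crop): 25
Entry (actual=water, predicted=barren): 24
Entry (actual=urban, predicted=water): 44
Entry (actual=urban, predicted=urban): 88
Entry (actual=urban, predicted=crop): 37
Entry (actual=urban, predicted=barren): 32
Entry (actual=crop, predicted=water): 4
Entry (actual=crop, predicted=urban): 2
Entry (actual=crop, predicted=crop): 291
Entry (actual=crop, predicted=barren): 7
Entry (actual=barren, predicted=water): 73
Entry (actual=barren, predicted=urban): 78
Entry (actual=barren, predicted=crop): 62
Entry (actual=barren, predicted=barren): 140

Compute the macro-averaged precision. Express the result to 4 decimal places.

0.5364

Per-class precision (TP/(TP+FP)):
  water: TP=51, FP=44+4+73=121 → 51/172 = 0.29651
  urban: TP=88, FP=24+2+78=104 → 88/192 = 0.45833
  crop: TP=291, FP=25+37+62=124 → 291/415 = 0.70120
  barren: TP=140, FP=24+32+7=63 → 140/203 = 0.68966
Macro-precision = mean = (0.29651 + 0.45833 + 0.70120 + 0.68966) / 4 = 0.5364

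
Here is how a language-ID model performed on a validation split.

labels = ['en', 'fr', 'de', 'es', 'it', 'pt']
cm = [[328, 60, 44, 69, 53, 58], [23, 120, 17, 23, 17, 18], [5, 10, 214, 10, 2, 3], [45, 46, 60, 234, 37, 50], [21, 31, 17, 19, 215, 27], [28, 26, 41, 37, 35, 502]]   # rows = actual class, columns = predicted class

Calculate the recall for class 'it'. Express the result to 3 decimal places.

0.652

recall = TP/(TP+FN).
it: TP=215, FN=21+31+17+19+27=115 → 215/330 = 0.6515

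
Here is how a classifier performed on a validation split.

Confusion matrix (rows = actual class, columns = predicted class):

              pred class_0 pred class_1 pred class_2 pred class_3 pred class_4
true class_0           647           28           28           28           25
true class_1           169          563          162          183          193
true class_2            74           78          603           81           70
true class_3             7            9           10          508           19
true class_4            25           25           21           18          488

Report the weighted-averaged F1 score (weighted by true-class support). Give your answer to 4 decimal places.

Per-class F1 score (2·TP/(2·TP+FP+FN)):
  class_0: TP=647, FP=169+74+7+25=275, FN=28+28+28+25=109 → 1294/1678 = 0.77116
  class_1: TP=563, FP=28+78+9+25=140, FN=169+162+183+193=707 → 1126/1973 = 0.57070
  class_2: TP=603, FP=28+162+10+21=221, FN=74+78+81+70=303 → 1206/1730 = 0.69711
  class_3: TP=508, FP=28+183+81+18=310, FN=7+9+10+19=45 → 1016/1371 = 0.74106
  class_4: TP=488, FP=25+193+70+19=307, FN=25+25+21+18=89 → 976/1372 = 0.71137
Weighted-F1 score = Σ (supportᵢ/N)·F1 scoreᵢ with N=4062: (756/4062)·0.77116 + (1270/4062)·0.57070 + (906/4062)·0.69711 + (553/4062)·0.74106 + (577/4062)·0.71137 = 0.6794

0.6794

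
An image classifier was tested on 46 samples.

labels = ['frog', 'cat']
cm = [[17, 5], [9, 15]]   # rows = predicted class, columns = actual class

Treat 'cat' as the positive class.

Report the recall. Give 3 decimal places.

Recall = TP/(TP+FN) = 15/(15+5) = 15/20 = 0.750

0.750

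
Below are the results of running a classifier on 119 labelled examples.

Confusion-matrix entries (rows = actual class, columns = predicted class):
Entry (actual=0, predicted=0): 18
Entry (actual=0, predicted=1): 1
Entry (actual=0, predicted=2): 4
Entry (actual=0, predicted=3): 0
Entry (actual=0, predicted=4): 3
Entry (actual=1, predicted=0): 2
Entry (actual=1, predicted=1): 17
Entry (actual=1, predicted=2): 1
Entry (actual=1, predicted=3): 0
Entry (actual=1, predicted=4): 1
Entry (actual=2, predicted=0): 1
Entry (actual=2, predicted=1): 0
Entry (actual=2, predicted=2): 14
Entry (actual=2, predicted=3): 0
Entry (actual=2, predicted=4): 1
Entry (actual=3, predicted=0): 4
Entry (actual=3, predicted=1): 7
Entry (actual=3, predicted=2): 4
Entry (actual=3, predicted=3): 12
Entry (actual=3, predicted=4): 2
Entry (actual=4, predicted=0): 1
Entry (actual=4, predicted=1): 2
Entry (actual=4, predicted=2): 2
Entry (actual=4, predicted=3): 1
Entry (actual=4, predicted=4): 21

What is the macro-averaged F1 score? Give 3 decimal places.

0.684

Per-class F1 score (2·TP/(2·TP+FP+FN)):
  0: TP=18, FP=2+1+4+1=8, FN=1+4+0+3=8 → 36/52 = 0.6923
  1: TP=17, FP=1+0+7+2=10, FN=2+1+0+1=4 → 34/48 = 0.7083
  2: TP=14, FP=4+1+4+2=11, FN=1+0+0+1=2 → 28/41 = 0.6829
  3: TP=12, FP=0+0+0+1=1, FN=4+7+4+2=17 → 24/42 = 0.5714
  4: TP=21, FP=3+1+1+2=7, FN=1+2+2+1=6 → 42/55 = 0.7636
Macro-F1 score = mean = (0.6923 + 0.7083 + 0.6829 + 0.5714 + 0.7636) / 5 = 0.684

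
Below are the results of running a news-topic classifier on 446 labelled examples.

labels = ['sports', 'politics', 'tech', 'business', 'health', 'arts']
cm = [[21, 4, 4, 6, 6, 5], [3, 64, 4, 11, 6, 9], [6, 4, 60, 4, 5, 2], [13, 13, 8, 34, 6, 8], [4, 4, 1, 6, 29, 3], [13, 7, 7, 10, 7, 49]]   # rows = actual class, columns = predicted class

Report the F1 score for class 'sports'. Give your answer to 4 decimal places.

Take TP from the diagonal, FP from the rest of the 'sports' prediction marginal, FN from the rest of the 'sports' actual marginal.
F1 score = 2·TP/(2·TP+FP+FN).
sports: TP=21, FP=3+6+13+4+13=39, FN=4+4+6+6+5=25 → 42/106 = 0.39623

0.3962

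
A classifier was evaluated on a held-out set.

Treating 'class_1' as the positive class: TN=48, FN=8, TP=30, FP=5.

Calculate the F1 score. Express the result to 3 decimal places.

0.822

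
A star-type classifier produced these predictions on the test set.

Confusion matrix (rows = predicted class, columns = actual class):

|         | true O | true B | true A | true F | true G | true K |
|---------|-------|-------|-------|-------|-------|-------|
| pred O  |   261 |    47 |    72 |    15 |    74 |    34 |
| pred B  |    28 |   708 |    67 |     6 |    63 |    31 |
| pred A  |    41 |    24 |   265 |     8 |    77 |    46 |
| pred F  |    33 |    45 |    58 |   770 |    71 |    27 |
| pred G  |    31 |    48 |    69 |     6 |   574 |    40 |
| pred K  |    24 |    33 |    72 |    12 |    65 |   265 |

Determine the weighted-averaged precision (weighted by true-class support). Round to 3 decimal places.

0.691

Per-class precision (TP/(TP+FP)):
  O: TP=261, FP=47+72+15+74+34=242 → 261/503 = 0.5189
  B: TP=708, FP=28+67+6+63+31=195 → 708/903 = 0.7841
  A: TP=265, FP=41+24+8+77+46=196 → 265/461 = 0.5748
  F: TP=770, FP=33+45+58+71+27=234 → 770/1004 = 0.7669
  G: TP=574, FP=31+48+69+6+40=194 → 574/768 = 0.7474
  K: TP=265, FP=24+33+72+12+65=206 → 265/471 = 0.5626
Weighted-precision = Σ (supportᵢ/N)·precisionᵢ with N=4110: (418/4110)·0.5189 + (905/4110)·0.7841 + (603/4110)·0.5748 + (817/4110)·0.7669 + (924/4110)·0.7474 + (443/4110)·0.5626 = 0.691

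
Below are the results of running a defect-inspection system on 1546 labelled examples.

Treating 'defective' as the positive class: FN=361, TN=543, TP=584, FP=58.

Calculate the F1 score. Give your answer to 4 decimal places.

Precision = TP/(TP+FP) = 584/642 = 0.9097
Recall = TP/(TP+FN) = 584/945 = 0.6180
F1 = 2·TP/(2·TP+FP+FN) = 1168/1587 = 0.7360

0.7360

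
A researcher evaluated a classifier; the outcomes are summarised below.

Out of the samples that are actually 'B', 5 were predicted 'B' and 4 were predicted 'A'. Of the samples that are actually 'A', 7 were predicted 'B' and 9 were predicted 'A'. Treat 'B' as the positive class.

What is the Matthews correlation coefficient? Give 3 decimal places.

0.113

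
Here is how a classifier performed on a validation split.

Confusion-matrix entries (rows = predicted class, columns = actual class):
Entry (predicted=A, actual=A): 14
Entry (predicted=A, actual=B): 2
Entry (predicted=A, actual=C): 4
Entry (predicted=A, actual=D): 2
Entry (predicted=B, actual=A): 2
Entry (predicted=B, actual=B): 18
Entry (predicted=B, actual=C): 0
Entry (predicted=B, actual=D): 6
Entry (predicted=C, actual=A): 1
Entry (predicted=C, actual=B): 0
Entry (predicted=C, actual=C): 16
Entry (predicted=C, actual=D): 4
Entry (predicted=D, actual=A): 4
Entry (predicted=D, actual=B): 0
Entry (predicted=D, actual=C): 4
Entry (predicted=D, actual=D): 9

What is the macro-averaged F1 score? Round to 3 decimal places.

0.655

Per-class F1 score (2·TP/(2·TP+FP+FN)):
  A: TP=14, FP=2+4+2=8, FN=2+1+4=7 → 28/43 = 0.6512
  B: TP=18, FP=2+0+6=8, FN=2+0+0=2 → 36/46 = 0.7826
  C: TP=16, FP=1+0+4=5, FN=4+0+4=8 → 32/45 = 0.7111
  D: TP=9, FP=4+0+4=8, FN=2+6+4=12 → 18/38 = 0.4737
Macro-F1 score = mean = (0.6512 + 0.7826 + 0.7111 + 0.4737) / 4 = 0.655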